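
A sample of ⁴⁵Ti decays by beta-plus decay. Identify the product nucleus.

Beta-plus decay: mass number changes by +0, atomic number by -1.
A: 45 = 45; Z: 22 − 1 = 21.
Z = 21 is scandium, so the daughter is ⁴⁵Sc.

Sc-45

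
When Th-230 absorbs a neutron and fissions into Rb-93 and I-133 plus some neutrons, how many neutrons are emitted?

5

Conserve mass number: 231 = 93 + 133 + k, so k = 231 − 226 = 5.
Check atomic number: 90 = 37 + 53 + 0 = 90. ✓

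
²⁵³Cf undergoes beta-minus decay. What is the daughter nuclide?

Beta-minus decay: mass number changes by +0, atomic number by +1.
A: 253 = 253; Z: 98 + 1 = 99.
Z = 99 is einsteinium, so the daughter is ²⁵³Es.

Es-253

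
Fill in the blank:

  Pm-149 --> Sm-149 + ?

Conserve mass number: 149 = 149 + A, so A = 0.
Conserve atomic number: 61 = 62 + Z, so Z = -1.
A = 0 and Z = -1 is e⁻ — a beta-minus particle.

beta-minus particle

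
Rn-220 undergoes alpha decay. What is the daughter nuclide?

Alpha decay: mass number changes by -4, atomic number by -2.
A: 220 − 4 = 216; Z: 86 − 2 = 84.
Z = 84 is polonium, so the daughter is Po-216.

Po-216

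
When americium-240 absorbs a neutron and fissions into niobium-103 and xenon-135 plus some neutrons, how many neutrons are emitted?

Conserve mass number: 241 = 103 + 135 + k, so k = 241 − 238 = 3.
Check atomic number: 95 = 41 + 54 + 0 = 95. ✓

3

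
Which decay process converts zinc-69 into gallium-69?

beta-minus decay

ΔA = 69 − 69 = 0; ΔZ = 31 − 30 = +1.
A is unchanged and Z rises by 1 — a neutron has become a proton (β⁻ decay).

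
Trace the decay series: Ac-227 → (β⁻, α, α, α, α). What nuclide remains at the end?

Start: (A, Z) = (227, 89).
After β⁻: (227, 90).
After α: (223, 88).
After α: (219, 86).
After α: (215, 84).
After α: (211, 82).
Z = 82 is lead.

Pb-211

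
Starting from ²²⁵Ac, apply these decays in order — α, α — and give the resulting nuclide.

Start: (A, Z) = (225, 89).
After α: (221, 87).
After α: (217, 85).
Z = 85 is astatine.

At-217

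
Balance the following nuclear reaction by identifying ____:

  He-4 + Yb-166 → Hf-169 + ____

neutron

Conserve mass number: 4 + 166 = 169 + A, so A = 1.
Conserve atomic number: 2 + 70 = 72 + Z, so Z = 0.
A = 1 and Z = 0 is n — a neutron.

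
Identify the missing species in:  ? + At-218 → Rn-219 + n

Conserve mass number: A + 218 = 219 + 1, so A = 2.
Conserve atomic number: Z + 85 = 86 + 0, so Z = 1.
A = 2 and Z = 1 is H-2 — a deuteron.

deuteron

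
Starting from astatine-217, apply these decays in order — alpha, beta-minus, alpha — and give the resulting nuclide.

Pb-209

Start: (A, Z) = (217, 85).
After α: (213, 83).
After β⁻: (213, 84).
After α: (209, 82).
Z = 82 is lead.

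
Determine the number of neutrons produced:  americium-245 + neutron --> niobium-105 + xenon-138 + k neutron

Conserve mass number: 246 = 105 + 138 + k, so k = 246 − 243 = 3.
Check atomic number: 95 = 41 + 54 + 0 = 95. ✓

3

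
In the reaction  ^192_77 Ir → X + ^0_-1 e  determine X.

Pt-192

Conserve mass number: 192 = A + 0, so A = 192.
Conserve atomic number: 77 = Z − 1, so Z = 78.
Z = 78 is platinum, so the species is ^192_78 Pt.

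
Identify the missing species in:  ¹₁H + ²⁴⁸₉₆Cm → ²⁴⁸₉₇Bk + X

Conserve mass number: 1 + 248 = 248 + A, so A = 1.
Conserve atomic number: 1 + 96 = 97 + Z, so Z = 0.
A = 1 and Z = 0 is ¹₀n — a neutron.

neutron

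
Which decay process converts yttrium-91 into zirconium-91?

beta-minus decay

ΔA = 91 − 91 = 0; ΔZ = 40 − 39 = +1.
A is unchanged and Z rises by 1 — a neutron has become a proton (β⁻ decay).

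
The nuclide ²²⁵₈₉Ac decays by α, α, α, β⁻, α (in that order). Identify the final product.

Start: (A, Z) = (225, 89).
After α: (221, 87).
After α: (217, 85).
After α: (213, 83).
After β⁻: (213, 84).
After α: (209, 82).
Z = 82 is lead.

Pb-209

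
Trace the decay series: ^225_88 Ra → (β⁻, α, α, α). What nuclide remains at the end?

Bi-213

Start: (A, Z) = (225, 88).
After β⁻: (225, 89).
After α: (221, 87).
After α: (217, 85).
After α: (213, 83).
Z = 83 is bismuth.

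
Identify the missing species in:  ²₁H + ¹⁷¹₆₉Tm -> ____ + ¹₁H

Conserve mass number: 2 + 171 = A + 1, so A = 172.
Conserve atomic number: 1 + 69 = Z + 1, so Z = 69.
Z = 69 is thulium, so the species is ¹⁷²₆₉Tm.

Tm-172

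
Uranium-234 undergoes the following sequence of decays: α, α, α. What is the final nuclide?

Start: (A, Z) = (234, 92).
After α: (230, 90).
After α: (226, 88).
After α: (222, 86).
Z = 86 is radon.

Rn-222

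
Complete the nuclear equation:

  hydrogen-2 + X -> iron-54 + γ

Mn-52

Conserve mass number: 2 + A = 54 + 0, so A = 52.
Conserve atomic number: 1 + Z = 26 + 0, so Z = 25.
Z = 25 is manganese, so the species is manganese-52.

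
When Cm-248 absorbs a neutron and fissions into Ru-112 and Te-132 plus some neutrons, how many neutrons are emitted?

5

Conserve mass number: 249 = 112 + 132 + k, so k = 249 − 244 = 5.
Check atomic number: 96 = 44 + 52 + 0 = 96. ✓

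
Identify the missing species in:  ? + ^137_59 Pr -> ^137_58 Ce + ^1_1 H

Conserve mass number: A + 137 = 137 + 1, so A = 1.
Conserve atomic number: Z + 59 = 58 + 1, so Z = 0.
A = 1 and Z = 0 is ^1_0 n — a neutron.

neutron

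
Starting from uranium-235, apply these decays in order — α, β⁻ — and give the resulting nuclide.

Start: (A, Z) = (235, 92).
After α: (231, 90).
After β⁻: (231, 91).
Z = 91 is protactinium.

Pa-231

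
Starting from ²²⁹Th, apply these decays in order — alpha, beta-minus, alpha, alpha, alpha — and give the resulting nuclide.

Bi-213

Start: (A, Z) = (229, 90).
After α: (225, 88).
After β⁻: (225, 89).
After α: (221, 87).
After α: (217, 85).
After α: (213, 83).
Z = 83 is bismuth.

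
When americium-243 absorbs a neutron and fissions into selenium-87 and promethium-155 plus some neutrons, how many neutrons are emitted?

2

Conserve mass number: 244 = 87 + 155 + k, so k = 244 − 242 = 2.
Check atomic number: 95 = 34 + 61 + 0 = 95. ✓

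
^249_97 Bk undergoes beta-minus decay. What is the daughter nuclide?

Cf-249

Beta-minus decay: mass number changes by +0, atomic number by +1.
A: 249 = 249; Z: 97 + 1 = 98.
Z = 98 is californium, so the daughter is ^249_98 Cf.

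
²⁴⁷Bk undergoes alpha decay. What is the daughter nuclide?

Alpha decay: mass number changes by -4, atomic number by -2.
A: 247 − 4 = 243; Z: 97 − 2 = 95.
Z = 95 is americium, so the daughter is ²⁴³Am.

Am-243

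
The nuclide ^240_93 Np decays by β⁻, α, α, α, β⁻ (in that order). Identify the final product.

Start: (A, Z) = (240, 93).
After β⁻: (240, 94).
After α: (236, 92).
After α: (232, 90).
After α: (228, 88).
After β⁻: (228, 89).
Z = 89 is actinium.

Ac-228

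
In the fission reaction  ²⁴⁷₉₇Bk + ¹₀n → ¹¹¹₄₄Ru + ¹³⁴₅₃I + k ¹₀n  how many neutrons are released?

3

Conserve mass number: 248 = 111 + 134 + k, so k = 248 − 245 = 3.
Check atomic number: 97 = 44 + 53 + 0 = 97. ✓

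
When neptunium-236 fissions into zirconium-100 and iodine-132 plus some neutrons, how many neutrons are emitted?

4

Conserve mass number: 236 = 100 + 132 + k, so k = 236 − 232 = 4.
Check atomic number: 93 = 40 + 53 + 0 = 93. ✓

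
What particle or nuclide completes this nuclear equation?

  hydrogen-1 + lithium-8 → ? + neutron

Conserve mass number: 1 + 8 = A + 1, so A = 8.
Conserve atomic number: 1 + 3 = Z + 0, so Z = 4.
Z = 4 is beryllium, so the species is beryllium-8.

Be-8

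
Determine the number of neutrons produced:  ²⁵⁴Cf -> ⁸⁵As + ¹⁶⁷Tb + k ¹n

Conserve mass number: 254 = 85 + 167 + k, so k = 254 − 252 = 2.
Check atomic number: 98 = 33 + 65 + 0 = 98. ✓

2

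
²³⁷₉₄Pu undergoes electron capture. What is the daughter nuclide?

Np-237

Electron capture: mass number changes by +0, atomic number by -1.
A: 237 = 237; Z: 94 − 1 = 93.
Z = 93 is neptunium, so the daughter is ²³⁷₉₃Np.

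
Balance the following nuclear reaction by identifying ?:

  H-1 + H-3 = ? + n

Conserve mass number: 1 + 3 = A + 1, so A = 3.
Conserve atomic number: 1 + 1 = Z + 0, so Z = 2.
Z = 2 is helium, so the species is He-3.

He-3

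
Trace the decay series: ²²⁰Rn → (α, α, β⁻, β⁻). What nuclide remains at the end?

Start: (A, Z) = (220, 86).
After α: (216, 84).
After α: (212, 82).
After β⁻: (212, 83).
After β⁻: (212, 84).
Z = 84 is polonium.

Po-212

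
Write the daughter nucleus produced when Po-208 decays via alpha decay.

Pb-204

Alpha decay: mass number changes by -4, atomic number by -2.
A: 208 − 4 = 204; Z: 84 − 2 = 82.
Z = 82 is lead, so the daughter is Pb-204.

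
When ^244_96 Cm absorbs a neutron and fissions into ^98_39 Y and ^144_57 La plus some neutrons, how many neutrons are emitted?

Conserve mass number: 245 = 98 + 144 + k, so k = 245 − 242 = 3.
Check atomic number: 96 = 39 + 57 + 0 = 96. ✓

3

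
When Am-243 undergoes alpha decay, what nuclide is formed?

Alpha decay: mass number changes by -4, atomic number by -2.
A: 243 − 4 = 239; Z: 95 − 2 = 93.
Z = 93 is neptunium, so the daughter is Np-239.

Np-239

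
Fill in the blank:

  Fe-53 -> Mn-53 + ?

positron

Conserve mass number: 53 = 53 + A, so A = 0.
Conserve atomic number: 26 = 25 + Z, so Z = 1.
A = 0 and Z = 1 is e⁺ — a positron.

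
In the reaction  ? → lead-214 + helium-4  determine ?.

Conserve mass number: A = 214 + 4, so A = 218.
Conserve atomic number: Z = 82 + 2, so Z = 84.
Z = 84 is polonium, so the species is polonium-218.

Po-218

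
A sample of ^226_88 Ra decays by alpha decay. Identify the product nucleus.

Alpha decay: mass number changes by -4, atomic number by -2.
A: 226 − 4 = 222; Z: 88 − 2 = 86.
Z = 86 is radon, so the daughter is ^222_86 Rn.

Rn-222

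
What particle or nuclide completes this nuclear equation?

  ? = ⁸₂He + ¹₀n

He-9

Conserve mass number: A = 8 + 1, so A = 9.
Conserve atomic number: Z = 2 + 0, so Z = 2.
Z = 2 is helium, so the species is ⁹₂He.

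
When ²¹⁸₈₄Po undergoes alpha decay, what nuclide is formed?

Pb-214

Alpha decay: mass number changes by -4, atomic number by -2.
A: 218 − 4 = 214; Z: 84 − 2 = 82.
Z = 82 is lead, so the daughter is ²¹⁴₈₂Pb.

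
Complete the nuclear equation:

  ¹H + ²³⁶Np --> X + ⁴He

U-233

Conserve mass number: 1 + 236 = A + 4, so A = 233.
Conserve atomic number: 1 + 93 = Z + 2, so Z = 92.
Z = 92 is uranium, so the species is ²³³U.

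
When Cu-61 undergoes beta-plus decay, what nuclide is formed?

Beta-plus decay: mass number changes by +0, atomic number by -1.
A: 61 = 61; Z: 29 − 1 = 28.
Z = 28 is nickel, so the daughter is Ni-61.

Ni-61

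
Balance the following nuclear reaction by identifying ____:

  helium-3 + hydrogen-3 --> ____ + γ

Li-6

Conserve mass number: 3 + 3 = A + 0, so A = 6.
Conserve atomic number: 2 + 1 = Z + 0, so Z = 3.
Z = 3 is lithium, so the species is lithium-6.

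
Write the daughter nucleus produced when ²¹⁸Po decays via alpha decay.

Alpha decay: mass number changes by -4, atomic number by -2.
A: 218 − 4 = 214; Z: 84 − 2 = 82.
Z = 82 is lead, so the daughter is ²¹⁴Pb.

Pb-214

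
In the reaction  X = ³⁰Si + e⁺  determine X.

P-30

Conserve mass number: A = 30 + 0, so A = 30.
Conserve atomic number: Z = 14 + 1, so Z = 15.
Z = 15 is phosphorus, so the species is ³⁰P.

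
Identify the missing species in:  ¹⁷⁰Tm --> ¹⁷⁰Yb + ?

Conserve mass number: 170 = 170 + A, so A = 0.
Conserve atomic number: 69 = 70 + Z, so Z = -1.
A = 0 and Z = -1 is e⁻ — a beta-minus particle.

beta-minus particle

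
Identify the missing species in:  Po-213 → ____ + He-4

Conserve mass number: 213 = A + 4, so A = 209.
Conserve atomic number: 84 = Z + 2, so Z = 82.
Z = 82 is lead, so the species is Pb-209.

Pb-209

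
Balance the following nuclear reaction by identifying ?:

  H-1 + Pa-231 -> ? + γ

Conserve mass number: 1 + 231 = A + 0, so A = 232.
Conserve atomic number: 1 + 91 = Z + 0, so Z = 92.
Z = 92 is uranium, so the species is U-232.

U-232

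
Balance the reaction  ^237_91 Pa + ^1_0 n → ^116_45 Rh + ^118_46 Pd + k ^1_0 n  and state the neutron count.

Conserve mass number: 238 = 116 + 118 + k, so k = 238 − 234 = 4.
Check atomic number: 91 = 45 + 46 + 0 = 91. ✓

4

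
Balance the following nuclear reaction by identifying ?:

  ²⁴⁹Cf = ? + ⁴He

Conserve mass number: 249 = A + 4, so A = 245.
Conserve atomic number: 98 = Z + 2, so Z = 96.
Z = 96 is curium, so the species is ²⁴⁵Cm.

Cm-245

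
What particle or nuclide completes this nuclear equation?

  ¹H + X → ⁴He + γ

triton

Conserve mass number: 1 + A = 4 + 0, so A = 3.
Conserve atomic number: 1 + Z = 2 + 0, so Z = 1.
A = 3 and Z = 1 is ³H — a triton.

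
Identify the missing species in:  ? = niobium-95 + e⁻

Zr-95

Conserve mass number: A = 95 + 0, so A = 95.
Conserve atomic number: Z = 41 − 1, so Z = 40.
Z = 40 is zirconium, so the species is zirconium-95.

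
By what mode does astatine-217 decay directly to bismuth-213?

ΔA = 213 − 217 = -4; ΔZ = 83 − 85 = -2.
A drops by 4 and Z drops by 2 — the signature of alpha emission.

alpha decay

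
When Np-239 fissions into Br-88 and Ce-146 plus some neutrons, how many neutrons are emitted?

Conserve mass number: 239 = 88 + 146 + k, so k = 239 − 234 = 5.
Check atomic number: 93 = 35 + 58 + 0 = 93. ✓

5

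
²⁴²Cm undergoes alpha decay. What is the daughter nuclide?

Pu-238

Alpha decay: mass number changes by -4, atomic number by -2.
A: 242 − 4 = 238; Z: 96 − 2 = 94.
Z = 94 is plutonium, so the daughter is ²³⁸Pu.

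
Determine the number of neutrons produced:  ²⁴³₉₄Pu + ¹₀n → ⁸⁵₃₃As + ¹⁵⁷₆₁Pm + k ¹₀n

2

Conserve mass number: 244 = 85 + 157 + k, so k = 244 − 242 = 2.
Check atomic number: 94 = 33 + 61 + 0 = 94. ✓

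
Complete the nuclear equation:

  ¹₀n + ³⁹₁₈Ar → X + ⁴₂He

S-36

Conserve mass number: 1 + 39 = A + 4, so A = 36.
Conserve atomic number: 0 + 18 = Z + 2, so Z = 16.
Z = 16 is sulfur, so the species is ³⁶₁₆S.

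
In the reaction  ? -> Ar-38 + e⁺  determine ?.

Conserve mass number: A = 38 + 0, so A = 38.
Conserve atomic number: Z = 18 + 1, so Z = 19.
Z = 19 is potassium, so the species is K-38.

K-38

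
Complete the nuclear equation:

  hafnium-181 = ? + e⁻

Ta-181

Conserve mass number: 181 = A + 0, so A = 181.
Conserve atomic number: 72 = Z − 1, so Z = 73.
Z = 73 is tantalum, so the species is tantalum-181.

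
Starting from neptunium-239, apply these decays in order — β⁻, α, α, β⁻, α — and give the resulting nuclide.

Ac-227

Start: (A, Z) = (239, 93).
After β⁻: (239, 94).
After α: (235, 92).
After α: (231, 90).
After β⁻: (231, 91).
After α: (227, 89).
Z = 89 is actinium.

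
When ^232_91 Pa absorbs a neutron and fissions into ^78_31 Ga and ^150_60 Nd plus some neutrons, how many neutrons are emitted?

Conserve mass number: 233 = 78 + 150 + k, so k = 233 − 228 = 5.
Check atomic number: 91 = 31 + 60 + 0 = 91. ✓

5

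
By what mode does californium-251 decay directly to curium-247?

ΔA = 247 − 251 = -4; ΔZ = 96 − 98 = -2.
A drops by 4 and Z drops by 2 — the signature of alpha emission.

alpha decay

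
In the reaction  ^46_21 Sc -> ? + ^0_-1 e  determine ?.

Conserve mass number: 46 = A + 0, so A = 46.
Conserve atomic number: 21 = Z − 1, so Z = 22.
Z = 22 is titanium, so the species is ^46_22 Ti.

Ti-46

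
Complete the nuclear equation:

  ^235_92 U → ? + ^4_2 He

Conserve mass number: 235 = A + 4, so A = 231.
Conserve atomic number: 92 = Z + 2, so Z = 90.
Z = 90 is thorium, so the species is ^231_90 Th.

Th-231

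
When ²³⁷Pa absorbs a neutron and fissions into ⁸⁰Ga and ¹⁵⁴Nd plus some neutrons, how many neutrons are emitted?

Conserve mass number: 238 = 80 + 154 + k, so k = 238 − 234 = 4.
Check atomic number: 91 = 31 + 60 + 0 = 91. ✓

4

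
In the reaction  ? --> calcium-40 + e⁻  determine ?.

K-40

Conserve mass number: A = 40 + 0, so A = 40.
Conserve atomic number: Z = 20 − 1, so Z = 19.
Z = 19 is potassium, so the species is potassium-40.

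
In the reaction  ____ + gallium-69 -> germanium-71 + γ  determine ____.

Conserve mass number: A + 69 = 71 + 0, so A = 2.
Conserve atomic number: Z + 31 = 32 + 0, so Z = 1.
A = 2 and Z = 1 is hydrogen-2 — a deuteron.

deuteron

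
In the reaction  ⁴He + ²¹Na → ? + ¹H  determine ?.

Mg-24

Conserve mass number: 4 + 21 = A + 1, so A = 24.
Conserve atomic number: 2 + 11 = Z + 1, so Z = 12.
Z = 12 is magnesium, so the species is ²⁴Mg.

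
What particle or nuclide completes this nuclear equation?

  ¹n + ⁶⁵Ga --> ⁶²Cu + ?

alpha particle

Conserve mass number: 1 + 65 = 62 + A, so A = 4.
Conserve atomic number: 0 + 31 = 29 + Z, so Z = 2.
A = 4 and Z = 2 is ⁴He — an alpha particle.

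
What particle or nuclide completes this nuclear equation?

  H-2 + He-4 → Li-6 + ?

Conserve mass number: 2 + 4 = 6 + A, so A = 0.
Conserve atomic number: 1 + 2 = 3 + Z, so Z = 0.
A = 0 and Z = 0 is γ — a gamma ray.

gamma ray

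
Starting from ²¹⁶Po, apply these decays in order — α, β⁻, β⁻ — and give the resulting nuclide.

Po-212

Start: (A, Z) = (216, 84).
After α: (212, 82).
After β⁻: (212, 83).
After β⁻: (212, 84).
Z = 84 is polonium.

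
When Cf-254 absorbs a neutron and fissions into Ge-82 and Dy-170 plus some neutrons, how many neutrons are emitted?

Conserve mass number: 255 = 82 + 170 + k, so k = 255 − 252 = 3.
Check atomic number: 98 = 32 + 66 + 0 = 98. ✓

3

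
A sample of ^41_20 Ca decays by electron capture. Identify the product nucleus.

Electron capture: mass number changes by +0, atomic number by -1.
A: 41 = 41; Z: 20 − 1 = 19.
Z = 19 is potassium, so the daughter is ^41_19 K.

K-41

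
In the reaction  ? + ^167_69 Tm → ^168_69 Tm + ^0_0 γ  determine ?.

neutron

Conserve mass number: A + 167 = 168 + 0, so A = 1.
Conserve atomic number: Z + 69 = 69 + 0, so Z = 0.
A = 1 and Z = 0 is ^1_0 n — a neutron.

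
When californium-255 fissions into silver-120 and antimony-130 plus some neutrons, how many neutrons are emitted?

5

Conserve mass number: 255 = 120 + 130 + k, so k = 255 − 250 = 5.
Check atomic number: 98 = 47 + 51 + 0 = 98. ✓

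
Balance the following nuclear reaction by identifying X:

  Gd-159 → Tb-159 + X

Conserve mass number: 159 = 159 + A, so A = 0.
Conserve atomic number: 64 = 65 + Z, so Z = -1.
A = 0 and Z = -1 is e⁻ — a beta-minus particle.

beta-minus particle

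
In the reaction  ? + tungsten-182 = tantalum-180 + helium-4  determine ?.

Conserve mass number: A + 182 = 180 + 4, so A = 2.
Conserve atomic number: Z + 74 = 73 + 2, so Z = 1.
A = 2 and Z = 1 is hydrogen-2 — a deuteron.

deuteron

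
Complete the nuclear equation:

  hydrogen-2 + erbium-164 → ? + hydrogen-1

Conserve mass number: 2 + 164 = A + 1, so A = 165.
Conserve atomic number: 1 + 68 = Z + 1, so Z = 68.
Z = 68 is erbium, so the species is erbium-165.

Er-165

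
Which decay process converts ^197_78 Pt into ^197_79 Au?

ΔA = 197 − 197 = 0; ΔZ = 79 − 78 = +1.
A is unchanged and Z rises by 1 — a neutron has become a proton (β⁻ decay).

beta-minus decay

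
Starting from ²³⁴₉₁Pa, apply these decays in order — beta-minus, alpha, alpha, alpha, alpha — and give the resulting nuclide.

Start: (A, Z) = (234, 91).
After β⁻: (234, 92).
After α: (230, 90).
After α: (226, 88).
After α: (222, 86).
After α: (218, 84).
Z = 84 is polonium.

Po-218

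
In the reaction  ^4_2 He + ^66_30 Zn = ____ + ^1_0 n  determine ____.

Conserve mass number: 4 + 66 = A + 1, so A = 69.
Conserve atomic number: 2 + 30 = Z + 0, so Z = 32.
Z = 32 is germanium, so the species is ^69_32 Ge.

Ge-69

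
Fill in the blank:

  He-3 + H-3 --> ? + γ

Li-6

Conserve mass number: 3 + 3 = A + 0, so A = 6.
Conserve atomic number: 2 + 1 = Z + 0, so Z = 3.
Z = 3 is lithium, so the species is Li-6.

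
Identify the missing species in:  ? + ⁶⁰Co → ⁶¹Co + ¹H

Conserve mass number: A + 60 = 61 + 1, so A = 2.
Conserve atomic number: Z + 27 = 27 + 1, so Z = 1.
A = 2 and Z = 1 is ²H — a deuteron.

deuteron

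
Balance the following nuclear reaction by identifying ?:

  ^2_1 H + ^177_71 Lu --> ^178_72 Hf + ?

Conserve mass number: 2 + 177 = 178 + A, so A = 1.
Conserve atomic number: 1 + 71 = 72 + Z, so Z = 0.
A = 1 and Z = 0 is ^1_0 n — a neutron.

neutron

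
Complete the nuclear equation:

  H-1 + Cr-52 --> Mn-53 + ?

gamma ray

Conserve mass number: 1 + 52 = 53 + A, so A = 0.
Conserve atomic number: 1 + 24 = 25 + Z, so Z = 0.
A = 0 and Z = 0 is γ — a gamma ray.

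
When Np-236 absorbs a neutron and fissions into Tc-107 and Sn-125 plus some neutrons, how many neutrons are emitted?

Conserve mass number: 237 = 107 + 125 + k, so k = 237 − 232 = 5.
Check atomic number: 93 = 43 + 50 + 0 = 93. ✓

5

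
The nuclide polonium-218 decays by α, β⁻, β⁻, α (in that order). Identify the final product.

Start: (A, Z) = (218, 84).
After α: (214, 82).
After β⁻: (214, 83).
After β⁻: (214, 84).
After α: (210, 82).
Z = 82 is lead.

Pb-210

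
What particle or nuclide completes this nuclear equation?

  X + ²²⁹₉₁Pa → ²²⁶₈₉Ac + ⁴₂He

Conserve mass number: A + 229 = 226 + 4, so A = 1.
Conserve atomic number: Z + 91 = 89 + 2, so Z = 0.
A = 1 and Z = 0 is ¹₀n — a neutron.

neutron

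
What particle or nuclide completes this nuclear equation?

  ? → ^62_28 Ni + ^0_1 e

Conserve mass number: A = 62 + 0, so A = 62.
Conserve atomic number: Z = 28 + 1, so Z = 29.
Z = 29 is copper, so the species is ^62_29 Cu.

Cu-62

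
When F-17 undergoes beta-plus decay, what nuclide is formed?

Beta-plus decay: mass number changes by +0, atomic number by -1.
A: 17 = 17; Z: 9 − 1 = 8.
Z = 8 is oxygen, so the daughter is O-17.

O-17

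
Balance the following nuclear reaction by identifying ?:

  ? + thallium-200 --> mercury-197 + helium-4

Conserve mass number: A + 200 = 197 + 4, so A = 1.
Conserve atomic number: Z + 81 = 80 + 2, so Z = 1.
A = 1 and Z = 1 is hydrogen-1 — a proton.

proton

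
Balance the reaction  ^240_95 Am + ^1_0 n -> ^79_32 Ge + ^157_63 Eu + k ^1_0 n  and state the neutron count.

Conserve mass number: 241 = 79 + 157 + k, so k = 241 − 236 = 5.
Check atomic number: 95 = 32 + 63 + 0 = 95. ✓

5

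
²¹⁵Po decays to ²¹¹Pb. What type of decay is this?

ΔA = 211 − 215 = -4; ΔZ = 82 − 84 = -2.
A drops by 4 and Z drops by 2 — the signature of alpha emission.

alpha decay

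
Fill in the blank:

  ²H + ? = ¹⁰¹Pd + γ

Conserve mass number: 2 + A = 101 + 0, so A = 99.
Conserve atomic number: 1 + Z = 46 + 0, so Z = 45.
Z = 45 is rhodium, so the species is ⁹⁹Rh.

Rh-99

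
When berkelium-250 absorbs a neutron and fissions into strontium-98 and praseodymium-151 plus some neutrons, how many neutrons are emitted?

2

Conserve mass number: 251 = 98 + 151 + k, so k = 251 − 249 = 2.
Check atomic number: 97 = 38 + 59 + 0 = 97. ✓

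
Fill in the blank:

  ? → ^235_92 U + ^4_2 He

Conserve mass number: A = 235 + 4, so A = 239.
Conserve atomic number: Z = 92 + 2, so Z = 94.
Z = 94 is plutonium, so the species is ^239_94 Pu.

Pu-239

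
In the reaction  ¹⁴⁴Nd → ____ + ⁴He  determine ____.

Conserve mass number: 144 = A + 4, so A = 140.
Conserve atomic number: 60 = Z + 2, so Z = 58.
Z = 58 is cerium, so the species is ¹⁴⁰Ce.

Ce-140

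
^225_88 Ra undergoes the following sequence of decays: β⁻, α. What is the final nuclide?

Start: (A, Z) = (225, 88).
After β⁻: (225, 89).
After α: (221, 87).
Z = 87 is francium.

Fr-221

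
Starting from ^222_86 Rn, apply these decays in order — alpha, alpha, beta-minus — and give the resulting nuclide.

Start: (A, Z) = (222, 86).
After α: (218, 84).
After α: (214, 82).
After β⁻: (214, 83).
Z = 83 is bismuth.

Bi-214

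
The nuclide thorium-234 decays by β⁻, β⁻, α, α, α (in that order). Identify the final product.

Rn-222

Start: (A, Z) = (234, 90).
After β⁻: (234, 91).
After β⁻: (234, 92).
After α: (230, 90).
After α: (226, 88).
After α: (222, 86).
Z = 86 is radon.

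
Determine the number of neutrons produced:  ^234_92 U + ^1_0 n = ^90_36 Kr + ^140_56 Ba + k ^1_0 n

5

Conserve mass number: 235 = 90 + 140 + k, so k = 235 − 230 = 5.
Check atomic number: 92 = 36 + 56 + 0 = 92. ✓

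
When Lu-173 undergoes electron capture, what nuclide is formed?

Yb-173

Electron capture: mass number changes by +0, atomic number by -1.
A: 173 = 173; Z: 71 − 1 = 70.
Z = 70 is ytterbium, so the daughter is Yb-173.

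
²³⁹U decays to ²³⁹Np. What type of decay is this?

beta-minus decay

ΔA = 239 − 239 = 0; ΔZ = 93 − 92 = +1.
A is unchanged and Z rises by 1 — a neutron has become a proton (β⁻ decay).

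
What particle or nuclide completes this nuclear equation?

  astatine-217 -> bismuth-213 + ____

alpha particle

Conserve mass number: 217 = 213 + A, so A = 4.
Conserve atomic number: 85 = 83 + Z, so Z = 2.
A = 4 and Z = 2 is helium-4 — an alpha particle.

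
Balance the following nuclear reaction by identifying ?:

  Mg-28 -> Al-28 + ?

beta-minus particle

Conserve mass number: 28 = 28 + A, so A = 0.
Conserve atomic number: 12 = 13 + Z, so Z = -1.
A = 0 and Z = -1 is e⁻ — a beta-minus particle.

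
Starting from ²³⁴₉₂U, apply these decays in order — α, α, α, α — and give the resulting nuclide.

Start: (A, Z) = (234, 92).
After α: (230, 90).
After α: (226, 88).
After α: (222, 86).
After α: (218, 84).
Z = 84 is polonium.

Po-218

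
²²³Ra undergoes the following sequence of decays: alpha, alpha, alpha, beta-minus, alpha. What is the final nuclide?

Tl-207

Start: (A, Z) = (223, 88).
After α: (219, 86).
After α: (215, 84).
After α: (211, 82).
After β⁻: (211, 83).
After α: (207, 81).
Z = 81 is thallium.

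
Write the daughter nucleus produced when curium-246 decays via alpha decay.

Pu-242

Alpha decay: mass number changes by -4, atomic number by -2.
A: 246 − 4 = 242; Z: 96 − 2 = 94.
Z = 94 is plutonium, so the daughter is plutonium-242.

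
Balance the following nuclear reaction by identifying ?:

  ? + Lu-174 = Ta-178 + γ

alpha particle

Conserve mass number: A + 174 = 178 + 0, so A = 4.
Conserve atomic number: Z + 71 = 73 + 0, so Z = 2.
A = 4 and Z = 2 is He-4 — an alpha particle.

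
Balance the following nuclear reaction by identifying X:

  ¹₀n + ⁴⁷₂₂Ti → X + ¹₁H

Sc-47

Conserve mass number: 1 + 47 = A + 1, so A = 47.
Conserve atomic number: 0 + 22 = Z + 1, so Z = 21.
Z = 21 is scandium, so the species is ⁴⁷₂₁Sc.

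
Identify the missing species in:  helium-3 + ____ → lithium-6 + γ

Conserve mass number: 3 + A = 6 + 0, so A = 3.
Conserve atomic number: 2 + Z = 3 + 0, so Z = 1.
A = 3 and Z = 1 is hydrogen-3 — a triton.

triton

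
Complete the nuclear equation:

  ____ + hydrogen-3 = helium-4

proton

Conserve mass number: A + 3 = 4, so A = 1.
Conserve atomic number: Z + 1 = 2, so Z = 1.
A = 1 and Z = 1 is hydrogen-1 — a proton.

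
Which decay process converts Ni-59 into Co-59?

beta-plus decay or electron capture

ΔA = 59 − 59 = 0; ΔZ = 27 − 28 = -1.
A is unchanged and Z drops by 1 — a proton has become a neutron (β⁺ emission or electron capture).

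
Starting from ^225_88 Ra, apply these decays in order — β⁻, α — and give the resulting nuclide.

Fr-221

Start: (A, Z) = (225, 88).
After β⁻: (225, 89).
After α: (221, 87).
Z = 87 is francium.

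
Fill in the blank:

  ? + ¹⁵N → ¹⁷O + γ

deuteron

Conserve mass number: A + 15 = 17 + 0, so A = 2.
Conserve atomic number: Z + 7 = 8 + 0, so Z = 1.
A = 2 and Z = 1 is ²H — a deuteron.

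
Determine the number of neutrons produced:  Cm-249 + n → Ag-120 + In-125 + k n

Conserve mass number: 250 = 120 + 125 + k, so k = 250 − 245 = 5.
Check atomic number: 96 = 47 + 49 + 0 = 96. ✓

5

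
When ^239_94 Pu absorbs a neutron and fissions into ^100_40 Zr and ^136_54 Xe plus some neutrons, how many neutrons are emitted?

Conserve mass number: 240 = 100 + 136 + k, so k = 240 − 236 = 4.
Check atomic number: 94 = 40 + 54 + 0 = 94. ✓

4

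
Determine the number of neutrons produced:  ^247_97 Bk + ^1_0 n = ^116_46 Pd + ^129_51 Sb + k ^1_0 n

3

Conserve mass number: 248 = 116 + 129 + k, so k = 248 − 245 = 3.
Check atomic number: 97 = 46 + 51 + 0 = 97. ✓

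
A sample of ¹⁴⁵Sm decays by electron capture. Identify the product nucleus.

Pm-145

Electron capture: mass number changes by +0, atomic number by -1.
A: 145 = 145; Z: 62 − 1 = 61.
Z = 61 is promethium, so the daughter is ¹⁴⁵Pm.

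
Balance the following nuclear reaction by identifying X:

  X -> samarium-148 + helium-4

Gd-152

Conserve mass number: A = 148 + 4, so A = 152.
Conserve atomic number: Z = 62 + 2, so Z = 64.
Z = 64 is gadolinium, so the species is gadolinium-152.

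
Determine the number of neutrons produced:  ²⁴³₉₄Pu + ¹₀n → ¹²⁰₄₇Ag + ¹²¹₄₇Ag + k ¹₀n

Conserve mass number: 244 = 120 + 121 + k, so k = 244 − 241 = 3.
Check atomic number: 94 = 47 + 47 + 0 = 94. ✓

3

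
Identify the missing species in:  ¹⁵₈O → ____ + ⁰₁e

N-15

Conserve mass number: 15 = A + 0, so A = 15.
Conserve atomic number: 8 = Z + 1, so Z = 7.
Z = 7 is nitrogen, so the species is ¹⁵₇N.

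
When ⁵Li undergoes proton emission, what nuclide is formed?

He-4

Proton emission: mass number changes by -1, atomic number by -1.
A: 5 − 1 = 4; Z: 3 − 1 = 2.
Z = 2 is helium, so the daughter is ⁴He.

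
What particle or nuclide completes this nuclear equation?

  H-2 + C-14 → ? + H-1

C-15

Conserve mass number: 2 + 14 = A + 1, so A = 15.
Conserve atomic number: 1 + 6 = Z + 1, so Z = 6.
Z = 6 is carbon, so the species is C-15.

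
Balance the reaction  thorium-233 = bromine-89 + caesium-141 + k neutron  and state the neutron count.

Conserve mass number: 233 = 89 + 141 + k, so k = 233 − 230 = 3.
Check atomic number: 90 = 35 + 55 + 0 = 90. ✓

3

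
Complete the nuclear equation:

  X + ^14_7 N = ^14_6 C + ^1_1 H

Conserve mass number: A + 14 = 14 + 1, so A = 1.
Conserve atomic number: Z + 7 = 6 + 1, so Z = 0.
A = 1 and Z = 0 is ^1_0 n — a neutron.

neutron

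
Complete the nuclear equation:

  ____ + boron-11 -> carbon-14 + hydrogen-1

Conserve mass number: A + 11 = 14 + 1, so A = 4.
Conserve atomic number: Z + 5 = 6 + 1, so Z = 2.
A = 4 and Z = 2 is helium-4 — an alpha particle.

alpha particle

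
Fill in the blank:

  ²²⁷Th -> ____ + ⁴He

Ra-223

Conserve mass number: 227 = A + 4, so A = 223.
Conserve atomic number: 90 = Z + 2, so Z = 88.
Z = 88 is radium, so the species is ²²³Ra.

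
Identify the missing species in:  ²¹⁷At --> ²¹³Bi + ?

Conserve mass number: 217 = 213 + A, so A = 4.
Conserve atomic number: 85 = 83 + Z, so Z = 2.
A = 4 and Z = 2 is ⁴He — an alpha particle.

alpha particle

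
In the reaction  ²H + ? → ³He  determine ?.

proton

Conserve mass number: 2 + A = 3, so A = 1.
Conserve atomic number: 1 + Z = 2, so Z = 1.
A = 1 and Z = 1 is ¹H — a proton.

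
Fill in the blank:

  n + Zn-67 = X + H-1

Conserve mass number: 1 + 67 = A + 1, so A = 67.
Conserve atomic number: 0 + 30 = Z + 1, so Z = 29.
Z = 29 is copper, so the species is Cu-67.

Cu-67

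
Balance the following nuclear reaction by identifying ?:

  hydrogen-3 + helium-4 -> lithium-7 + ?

gamma ray

Conserve mass number: 3 + 4 = 7 + A, so A = 0.
Conserve atomic number: 1 + 2 = 3 + Z, so Z = 0.
A = 0 and Z = 0 is γ — a gamma ray.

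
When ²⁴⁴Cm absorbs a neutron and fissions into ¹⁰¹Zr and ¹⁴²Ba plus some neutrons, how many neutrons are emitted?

2

Conserve mass number: 245 = 101 + 142 + k, so k = 245 − 243 = 2.
Check atomic number: 96 = 40 + 56 + 0 = 96. ✓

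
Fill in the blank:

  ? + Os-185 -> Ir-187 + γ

Conserve mass number: A + 185 = 187 + 0, so A = 2.
Conserve atomic number: Z + 76 = 77 + 0, so Z = 1.
A = 2 and Z = 1 is H-2 — a deuteron.

deuteron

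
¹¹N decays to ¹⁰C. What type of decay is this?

ΔA = 10 − 11 = -1; ΔZ = 6 − 7 = -1.
A drops by 1 and Z drops by 1 — a proton was emitted.

proton emission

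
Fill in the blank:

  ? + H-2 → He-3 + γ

proton

Conserve mass number: A + 2 = 3 + 0, so A = 1.
Conserve atomic number: Z + 1 = 2 + 0, so Z = 1.
A = 1 and Z = 1 is H-1 — a proton.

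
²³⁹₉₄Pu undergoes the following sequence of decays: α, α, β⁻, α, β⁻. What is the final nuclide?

Start: (A, Z) = (239, 94).
After α: (235, 92).
After α: (231, 90).
After β⁻: (231, 91).
After α: (227, 89).
After β⁻: (227, 90).
Z = 90 is thorium.

Th-227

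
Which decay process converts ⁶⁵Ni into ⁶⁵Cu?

beta-minus decay

ΔA = 65 − 65 = 0; ΔZ = 29 − 28 = +1.
A is unchanged and Z rises by 1 — a neutron has become a proton (β⁻ decay).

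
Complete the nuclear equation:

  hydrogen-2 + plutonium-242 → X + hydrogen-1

Conserve mass number: 2 + 242 = A + 1, so A = 243.
Conserve atomic number: 1 + 94 = Z + 1, so Z = 94.
Z = 94 is plutonium, so the species is plutonium-243.

Pu-243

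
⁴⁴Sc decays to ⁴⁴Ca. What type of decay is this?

ΔA = 44 − 44 = 0; ΔZ = 20 − 21 = -1.
A is unchanged and Z drops by 1 — a proton has become a neutron (β⁺ emission or electron capture).

beta-plus decay or electron capture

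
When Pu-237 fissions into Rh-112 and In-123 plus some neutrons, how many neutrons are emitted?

Conserve mass number: 237 = 112 + 123 + k, so k = 237 − 235 = 2.
Check atomic number: 94 = 45 + 49 + 0 = 94. ✓

2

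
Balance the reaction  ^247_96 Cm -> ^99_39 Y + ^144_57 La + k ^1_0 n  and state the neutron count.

4

Conserve mass number: 247 = 99 + 144 + k, so k = 247 − 243 = 4.
Check atomic number: 96 = 39 + 57 + 0 = 96. ✓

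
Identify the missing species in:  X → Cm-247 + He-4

Conserve mass number: A = 247 + 4, so A = 251.
Conserve atomic number: Z = 96 + 2, so Z = 98.
Z = 98 is californium, so the species is Cf-251.

Cf-251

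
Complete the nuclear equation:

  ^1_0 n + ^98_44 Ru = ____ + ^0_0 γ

Ru-99

Conserve mass number: 1 + 98 = A + 0, so A = 99.
Conserve atomic number: 0 + 44 = Z + 0, so Z = 44.
Z = 44 is ruthenium, so the species is ^99_44 Ru.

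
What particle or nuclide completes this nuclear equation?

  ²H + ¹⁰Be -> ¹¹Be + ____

Conserve mass number: 2 + 10 = 11 + A, so A = 1.
Conserve atomic number: 1 + 4 = 4 + Z, so Z = 1.
A = 1 and Z = 1 is ¹H — a proton.

proton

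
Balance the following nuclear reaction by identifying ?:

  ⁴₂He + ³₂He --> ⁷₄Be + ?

gamma ray

Conserve mass number: 4 + 3 = 7 + A, so A = 0.
Conserve atomic number: 2 + 2 = 4 + Z, so Z = 0.
A = 0 and Z = 0 is ⁰₀γ — a gamma ray.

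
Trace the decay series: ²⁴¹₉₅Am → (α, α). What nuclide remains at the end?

Start: (A, Z) = (241, 95).
After α: (237, 93).
After α: (233, 91).
Z = 91 is protactinium.

Pa-233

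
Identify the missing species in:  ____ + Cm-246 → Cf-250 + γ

alpha particle

Conserve mass number: A + 246 = 250 + 0, so A = 4.
Conserve atomic number: Z + 96 = 98 + 0, so Z = 2.
A = 4 and Z = 2 is He-4 — an alpha particle.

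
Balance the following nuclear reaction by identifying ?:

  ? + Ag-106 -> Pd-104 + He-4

Conserve mass number: A + 106 = 104 + 4, so A = 2.
Conserve atomic number: Z + 47 = 46 + 2, so Z = 1.
A = 2 and Z = 1 is H-2 — a deuteron.

deuteron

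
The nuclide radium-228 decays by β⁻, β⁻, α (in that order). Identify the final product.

Start: (A, Z) = (228, 88).
After β⁻: (228, 89).
After β⁻: (228, 90).
After α: (224, 88).
Z = 88 is radium.

Ra-224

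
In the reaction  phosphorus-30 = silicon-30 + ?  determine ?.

Conserve mass number: 30 = 30 + A, so A = 0.
Conserve atomic number: 15 = 14 + Z, so Z = 1.
A = 0 and Z = 1 is e⁺ — a positron.

positron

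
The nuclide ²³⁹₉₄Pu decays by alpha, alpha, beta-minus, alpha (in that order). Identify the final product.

Start: (A, Z) = (239, 94).
After α: (235, 92).
After α: (231, 90).
After β⁻: (231, 91).
After α: (227, 89).
Z = 89 is actinium.

Ac-227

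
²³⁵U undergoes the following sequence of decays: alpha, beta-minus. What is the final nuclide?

Pa-231

Start: (A, Z) = (235, 92).
After α: (231, 90).
After β⁻: (231, 91).
Z = 91 is protactinium.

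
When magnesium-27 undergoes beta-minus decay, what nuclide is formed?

Beta-minus decay: mass number changes by +0, atomic number by +1.
A: 27 = 27; Z: 12 + 1 = 13.
Z = 13 is aluminium, so the daughter is aluminium-27.

Al-27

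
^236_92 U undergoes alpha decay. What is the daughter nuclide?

Th-232

Alpha decay: mass number changes by -4, atomic number by -2.
A: 236 − 4 = 232; Z: 92 − 2 = 90.
Z = 90 is thorium, so the daughter is ^232_90 Th.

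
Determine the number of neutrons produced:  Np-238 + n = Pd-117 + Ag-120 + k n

2

Conserve mass number: 239 = 117 + 120 + k, so k = 239 − 237 = 2.
Check atomic number: 93 = 46 + 47 + 0 = 93. ✓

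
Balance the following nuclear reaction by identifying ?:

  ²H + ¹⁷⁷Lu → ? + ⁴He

Conserve mass number: 2 + 177 = A + 4, so A = 175.
Conserve atomic number: 1 + 71 = Z + 2, so Z = 70.
Z = 70 is ytterbium, so the species is ¹⁷⁵Yb.

Yb-175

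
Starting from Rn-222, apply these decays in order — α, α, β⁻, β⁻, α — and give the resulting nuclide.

Start: (A, Z) = (222, 86).
After α: (218, 84).
After α: (214, 82).
After β⁻: (214, 83).
After β⁻: (214, 84).
After α: (210, 82).
Z = 82 is lead.

Pb-210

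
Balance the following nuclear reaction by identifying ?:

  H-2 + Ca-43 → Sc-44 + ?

Conserve mass number: 2 + 43 = 44 + A, so A = 1.
Conserve atomic number: 1 + 20 = 21 + Z, so Z = 0.
A = 1 and Z = 0 is n — a neutron.

neutron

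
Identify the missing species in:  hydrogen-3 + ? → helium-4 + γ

proton

Conserve mass number: 3 + A = 4 + 0, so A = 1.
Conserve atomic number: 1 + Z = 2 + 0, so Z = 1.
A = 1 and Z = 1 is hydrogen-1 — a proton.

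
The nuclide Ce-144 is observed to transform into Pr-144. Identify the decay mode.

beta-minus decay

ΔA = 144 − 144 = 0; ΔZ = 59 − 58 = +1.
A is unchanged and Z rises by 1 — a neutron has become a proton (β⁻ decay).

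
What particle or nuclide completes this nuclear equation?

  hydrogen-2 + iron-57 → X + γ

Conserve mass number: 2 + 57 = A + 0, so A = 59.
Conserve atomic number: 1 + 26 = Z + 0, so Z = 27.
Z = 27 is cobalt, so the species is cobalt-59.

Co-59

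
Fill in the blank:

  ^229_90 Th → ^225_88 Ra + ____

alpha particle

Conserve mass number: 229 = 225 + A, so A = 4.
Conserve atomic number: 90 = 88 + Z, so Z = 2.
A = 4 and Z = 2 is ^4_2 He — an alpha particle.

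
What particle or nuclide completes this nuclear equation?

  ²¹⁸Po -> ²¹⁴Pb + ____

alpha particle

Conserve mass number: 218 = 214 + A, so A = 4.
Conserve atomic number: 84 = 82 + Z, so Z = 2.
A = 4 and Z = 2 is ⁴He — an alpha particle.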